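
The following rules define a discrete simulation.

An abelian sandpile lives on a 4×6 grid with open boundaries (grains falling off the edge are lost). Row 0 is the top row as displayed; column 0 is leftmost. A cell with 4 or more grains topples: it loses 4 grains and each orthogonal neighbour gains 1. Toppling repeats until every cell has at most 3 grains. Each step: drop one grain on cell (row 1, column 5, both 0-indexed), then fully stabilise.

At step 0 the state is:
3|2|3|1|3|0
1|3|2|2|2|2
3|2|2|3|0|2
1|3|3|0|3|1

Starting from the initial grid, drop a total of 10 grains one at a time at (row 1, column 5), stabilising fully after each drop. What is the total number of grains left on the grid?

step 0: 3|2|3|1|3|0
1|3|2|2|2|2
3|2|2|3|0|2
1|3|3|0|3|1
step 1: 3|2|3|1|3|0
1|3|2|2|2|3
3|2|2|3|0|2
1|3|3|0|3|1
step 2: 3|2|3|1|3|1
1|3|2|2|3|0
3|2|2|3|0|3
1|3|3|0|3|1
step 3: 3|2|3|1|3|1
1|3|2|2|3|1
3|2|2|3|0|3
1|3|3|0|3|1
step 4: 3|2|3|1|3|1
1|3|2|2|3|2
3|2|2|3|0|3
1|3|3|0|3|1
step 5: 3|2|3|1|3|1
1|3|2|2|3|3
3|2|2|3|0|3
1|3|3|0|3|1
step 6: 3|2|3|2|0|3
1|3|2|3|1|2
3|2|2|3|2|0
1|3|3|0|3|2
step 7: 3|2|3|2|0|3
1|3|2|3|1|3
3|2|2|3|2|0
1|3|3|0|3|2
step 8: 3|2|3|2|1|0
1|3|2|3|2|1
3|2|2|3|2|1
1|3|3|0|3|2
step 9: 3|2|3|2|1|0
1|3|2|3|2|2
3|2|2|3|2|1
1|3|3|0|3|2
step 10: 3|2|3|2|1|0
1|3|2|3|2|3
3|2|2|3|2|1
1|3|3|0|3|2

50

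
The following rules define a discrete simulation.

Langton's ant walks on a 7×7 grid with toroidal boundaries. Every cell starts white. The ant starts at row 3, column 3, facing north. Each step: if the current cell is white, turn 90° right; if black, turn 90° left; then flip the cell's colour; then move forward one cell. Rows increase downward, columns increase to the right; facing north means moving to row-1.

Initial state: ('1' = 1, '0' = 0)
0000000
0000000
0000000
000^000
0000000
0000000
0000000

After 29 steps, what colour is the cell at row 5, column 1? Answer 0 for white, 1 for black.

k=0  0000000
0000000
0000000
000^000
0000000
0000000
0000000
k=1  0000000
0000000
0000000
0001>00
0000000
0000000
0000000
k=2  0000000
0000000
0000000
0001100
0000v00
0000000
0000000
k=3  0000000
0000000
0000000
0001100
000<100
0000000
0000000
k=4  0000000
0000000
0000000
000^100
0001100
0000000
0000000
k=5  0000000
0000000
0000000
00<0100
0001100
0000000
0000000
k=6  0000000
0000000
00^0000
0010100
0001100
0000000
0000000
k=7  0000000
0000000
001>000
0010100
0001100
0000000
0000000
k=8  0000000
0000000
0011000
001v100
0001100
0000000
0000000
k=9  0000000
0000000
0011000
00<1100
0001100
0000000
0000000
k=10  0000000
0000000
0011000
0001100
00v1100
0000000
0000000
k=11  0000000
0000000
0011000
0001100
0<11100
0000000
0000000
k=12  0000000
0000000
0011000
0^01100
0111100
0000000
0000000
k=13  0000000
0000000
0011000
01>1100
0111100
0000000
0000000
k=14  0000000
0000000
0011000
0111100
01v1100
0000000
0000000
k=15  0000000
0000000
0011000
0111100
010>100
0000000
0000000
k=16  0000000
0000000
0011000
011^100
0100100
0000000
0000000
k=17  0000000
0000000
0011000
01<0100
0100100
0000000
0000000
k=18  0000000
0000000
0011000
0100100
01v0100
0000000
0000000
k=19  0000000
0000000
0011000
0100100
0<10100
0000000
0000000
k=20  0000000
0000000
0011000
0100100
0010100
0v00000
0000000
k=21  0000000
0000000
0011000
0100100
0010100
<100000
0000000
k=22  0000000
0000000
0011000
0100100
^010100
1100000
0000000
k=23  0000000
0000000
0011000
0100100
1>10100
1100000
0000000
k=24  0000000
0000000
0011000
0100100
1110100
1v00000
0000000
k=25  0000000
0000000
0011000
0100100
1110100
10>0000
0000000
k=26  0000000
0000000
0011000
0100100
1110100
1010000
00v0000
k=27  0000000
0000000
0011000
0100100
1110100
1010000
0<10000
k=28  0000000
0000000
0011000
0100100
1110100
1^10000
0110000
k=29  0000000
0000000
0011000
0100100
1110100
11>0000
0110000

1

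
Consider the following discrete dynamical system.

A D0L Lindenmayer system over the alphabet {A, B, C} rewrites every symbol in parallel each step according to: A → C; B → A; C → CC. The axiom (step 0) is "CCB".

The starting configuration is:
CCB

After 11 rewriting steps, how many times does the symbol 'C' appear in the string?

t=0: CCB
t=1: CCCCA
t=2: CCCCCCCCC
t=3: CCCCCCCCCCCCCCCCCC
t=4: CCCCCCCCCCCCCCCCCCCCCCCCCCCCCCCCCCCC
t=5: CCCCCCCCCCCCCCCCCCCCCCCCCCCCCCCCCCCCCCCCCCCCCCCCCCCCCCCCCCCCCCCCCCCCCCCC
t=6: CCCCCCCCCCCCCCCCCCCCCCCCCCCCCCCCCCCCCCCCCCCCCCCCCCCCCCCCCC…CCCCCCCCCCCCCCCCCCCCCCCCCCCCCCCCCCCCCCCCCCCCCCCCCCCCCCCCCC  (len 144)
t=7: CCCCCCCCCCCCCCCCCCCCCCCCCCCCCCCCCCCCCCCCCCCCCCCCCCCCCCCCCC…CCCCCCCCCCCCCCCCCCCCCCCCCCCCCCCCCCCCCCCCCCCCCCCCCCCCCCCCCC  (len 288)
t=8: CCCCCCCCCCCCCCCCCCCCCCCCCCCCCCCCCCCCCCCCCCCCCCCCCCCCCCCCCC…CCCCCCCCCCCCCCCCCCCCCCCCCCCCCCCCCCCCCCCCCCCCCCCCCCCCCCCCCC  (len 576)
t=9: CCCCCCCCCCCCCCCCCCCCCCCCCCCCCCCCCCCCCCCCCCCCCCCCCCCCCCCCCC…CCCCCCCCCCCCCCCCCCCCCCCCCCCCCCCCCCCCCCCCCCCCCCCCCCCCCCCCCC  (len 1152)
t=10: CCCCCCCCCCCCCCCCCCCCCCCCCCCCCCCCCCCCCCCCCCCCCCCCCCCCCCCCCC…CCCCCCCCCCCCCCCCCCCCCCCCCCCCCCCCCCCCCCCCCCCCCCCCCCCCCCCCCC  (len 2304)
t=11: CCCCCCCCCCCCCCCCCCCCCCCCCCCCCCCCCCCCCCCCCCCCCCCCCCCCCCCCCC…CCCCCCCCCCCCCCCCCCCCCCCCCCCCCCCCCCCCCCCCCCCCCCCCCCCCCCCCCC  (len 4608)

4608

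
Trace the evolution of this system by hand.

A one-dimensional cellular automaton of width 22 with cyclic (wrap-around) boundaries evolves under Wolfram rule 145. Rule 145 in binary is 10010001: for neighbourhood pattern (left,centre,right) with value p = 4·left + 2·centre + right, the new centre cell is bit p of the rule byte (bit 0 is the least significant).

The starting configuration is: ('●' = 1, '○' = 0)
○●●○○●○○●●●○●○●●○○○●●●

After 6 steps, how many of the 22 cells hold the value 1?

[0] ○●●○○●○○●●●○●○●●○○○●●●
[1] ○○○●○○●○○●○○○○○○●●○○●○
[2] ●●○○●○○●○○●●●●●○○○●○○●
[3] ●○●○○●○○●○○●●●○●●○○●○○
[4] ○○○●○○●○○●○○●○○○○●○○●○
[5] ●●○○●○○●○○●○○●●●○○●○○●
[6] ●○●○○●○○●○○●○○●○●○○●○○

8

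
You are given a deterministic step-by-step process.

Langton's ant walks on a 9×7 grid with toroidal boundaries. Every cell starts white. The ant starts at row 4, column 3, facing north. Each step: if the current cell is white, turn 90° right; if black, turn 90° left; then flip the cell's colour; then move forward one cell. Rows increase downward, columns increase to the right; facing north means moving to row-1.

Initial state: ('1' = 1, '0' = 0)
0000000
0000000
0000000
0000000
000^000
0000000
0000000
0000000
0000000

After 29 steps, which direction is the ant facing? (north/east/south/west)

[0] 0000000
0000000
0000000
0000000
000^000
0000000
0000000
0000000
0000000
[1] 0000000
0000000
0000000
0000000
0001>00
0000000
0000000
0000000
0000000
[2] 0000000
0000000
0000000
0000000
0001100
0000v00
0000000
0000000
0000000
[3] 0000000
0000000
0000000
0000000
0001100
000<100
0000000
0000000
0000000
[4] 0000000
0000000
0000000
0000000
000^100
0001100
0000000
0000000
0000000
[5] 0000000
0000000
0000000
0000000
00<0100
0001100
0000000
0000000
0000000
[6] 0000000
0000000
0000000
00^0000
0010100
0001100
0000000
0000000
0000000
[7] 0000000
0000000
0000000
001>000
0010100
0001100
0000000
0000000
0000000
[8] 0000000
0000000
0000000
0011000
001v100
0001100
0000000
0000000
0000000
[9] 0000000
0000000
0000000
0011000
00<1100
0001100
0000000
0000000
0000000
[10] 0000000
0000000
0000000
0011000
0001100
00v1100
0000000
0000000
0000000
[11] 0000000
0000000
0000000
0011000
0001100
0<11100
0000000
0000000
0000000
[12] 0000000
0000000
0000000
0011000
0^01100
0111100
0000000
0000000
0000000
[13] 0000000
0000000
0000000
0011000
01>1100
0111100
0000000
0000000
0000000
[14] 0000000
0000000
0000000
0011000
0111100
01v1100
0000000
0000000
0000000
[15] 0000000
0000000
0000000
0011000
0111100
010>100
0000000
0000000
0000000
[16] 0000000
0000000
0000000
0011000
011^100
0100100
0000000
0000000
0000000
[17] 0000000
0000000
0000000
0011000
01<0100
0100100
0000000
0000000
0000000
[18] 0000000
0000000
0000000
0011000
0100100
01v0100
0000000
0000000
0000000
[19] 0000000
0000000
0000000
0011000
0100100
0<10100
0000000
0000000
0000000
[20] 0000000
0000000
0000000
0011000
0100100
0010100
0v00000
0000000
0000000
[21] 0000000
0000000
0000000
0011000
0100100
0010100
<100000
0000000
0000000
[22] 0000000
0000000
0000000
0011000
0100100
^010100
1100000
0000000
0000000
[23] 0000000
0000000
0000000
0011000
0100100
1>10100
1100000
0000000
0000000
[24] 0000000
0000000
0000000
0011000
0100100
1110100
1v00000
0000000
0000000
[25] 0000000
0000000
0000000
0011000
0100100
1110100
10>0000
0000000
0000000
[26] 0000000
0000000
0000000
0011000
0100100
1110100
1010000
00v0000
0000000
[27] 0000000
0000000
0000000
0011000
0100100
1110100
1010000
0<10000
0000000
[28] 0000000
0000000
0000000
0011000
0100100
1110100
1^10000
0110000
0000000
[29] 0000000
0000000
0000000
0011000
0100100
1110100
11>0000
0110000
0000000

east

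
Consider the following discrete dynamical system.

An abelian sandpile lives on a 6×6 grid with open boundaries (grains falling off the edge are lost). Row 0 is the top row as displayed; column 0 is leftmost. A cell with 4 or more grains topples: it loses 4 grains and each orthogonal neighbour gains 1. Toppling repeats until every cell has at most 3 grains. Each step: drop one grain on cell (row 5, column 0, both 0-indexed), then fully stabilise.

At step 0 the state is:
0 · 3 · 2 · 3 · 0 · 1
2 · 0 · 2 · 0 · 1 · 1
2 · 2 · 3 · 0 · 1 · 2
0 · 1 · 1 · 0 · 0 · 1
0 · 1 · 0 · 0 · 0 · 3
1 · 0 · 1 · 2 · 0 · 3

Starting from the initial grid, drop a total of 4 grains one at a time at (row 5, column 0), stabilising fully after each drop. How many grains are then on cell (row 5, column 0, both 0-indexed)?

k=0  0 · 3 · 2 · 3 · 0 · 1
2 · 0 · 2 · 0 · 1 · 1
2 · 2 · 3 · 0 · 1 · 2
0 · 1 · 1 · 0 · 0 · 1
0 · 1 · 0 · 0 · 0 · 3
1 · 0 · 1 · 2 · 0 · 3
k=1  0 · 3 · 2 · 3 · 0 · 1
2 · 0 · 2 · 0 · 1 · 1
2 · 2 · 3 · 0 · 1 · 2
0 · 1 · 1 · 0 · 0 · 1
0 · 1 · 0 · 0 · 0 · 3
2 · 0 · 1 · 2 · 0 · 3
k=2  0 · 3 · 2 · 3 · 0 · 1
2 · 0 · 2 · 0 · 1 · 1
2 · 2 · 3 · 0 · 1 · 2
0 · 1 · 1 · 0 · 0 · 1
0 · 1 · 0 · 0 · 0 · 3
3 · 0 · 1 · 2 · 0 · 3
k=3  0 · 3 · 2 · 3 · 0 · 1
2 · 0 · 2 · 0 · 1 · 1
2 · 2 · 3 · 0 · 1 · 2
0 · 1 · 1 · 0 · 0 · 1
1 · 1 · 0 · 0 · 0 · 3
0 · 1 · 1 · 2 · 0 · 3
k=4  0 · 3 · 2 · 3 · 0 · 1
2 · 0 · 2 · 0 · 1 · 1
2 · 2 · 3 · 0 · 1 · 2
0 · 1 · 1 · 0 · 0 · 1
1 · 1 · 0 · 0 · 0 · 3
1 · 1 · 1 · 2 · 0 · 3

1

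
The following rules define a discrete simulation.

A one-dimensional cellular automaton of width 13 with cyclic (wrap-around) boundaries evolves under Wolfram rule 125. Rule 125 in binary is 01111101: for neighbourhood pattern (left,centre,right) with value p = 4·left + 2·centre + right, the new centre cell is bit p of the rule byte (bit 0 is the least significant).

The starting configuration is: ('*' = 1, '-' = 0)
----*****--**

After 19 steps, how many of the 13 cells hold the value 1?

9

t=0: ----*****--**
t=1: ***-*---**-**
t=2: --*****-****-
t=3: *-*---***--**
t=4: *****-*-**-*-
t=5: *---*********
t=6: ***-*--------
t=7: *-**********-
t=8: ***--------**
t=9: --********-*-
t=10: *-*------****
t=11: ********-*---
t=12: *------*****-
t=13: ******-*---**
t=14: -----*****-*-
t=15: ****-*---****
t=16: ---*****-*---
t=17: **-*---******
t=18: -*****-*-----
t=19: -*---********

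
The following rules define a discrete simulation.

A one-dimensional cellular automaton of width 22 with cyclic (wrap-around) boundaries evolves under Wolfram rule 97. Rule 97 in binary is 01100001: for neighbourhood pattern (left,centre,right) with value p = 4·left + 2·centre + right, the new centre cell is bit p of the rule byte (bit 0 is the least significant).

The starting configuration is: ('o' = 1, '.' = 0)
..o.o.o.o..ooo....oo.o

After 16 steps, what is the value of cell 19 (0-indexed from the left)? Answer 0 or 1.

0

0) ..o.o.o.o..ooo....oo.o
1) ...o.o.o.....o.oo..oo.
2) oo..o.o..ooo..o.o...o.
3) .o...o.....o...o..o..o
4) o..o...ooo...o........
5) .....o...o.o...oooooo.
6) oooo...o..o..o......o.
7) ...o.o.........oooo..o
8) .o..o..ooooooo....o...
9) .............o.oo...oo
10) .ooooooooooo..o.o.o..o
11) o..........o...o.o....
12) ..oooooooo...o..o..oo.
13) o........o.o........o.
14) ..oooooo..o..oooooo..o
15) .......o..........o...
16) oooooo...oooooooo...oo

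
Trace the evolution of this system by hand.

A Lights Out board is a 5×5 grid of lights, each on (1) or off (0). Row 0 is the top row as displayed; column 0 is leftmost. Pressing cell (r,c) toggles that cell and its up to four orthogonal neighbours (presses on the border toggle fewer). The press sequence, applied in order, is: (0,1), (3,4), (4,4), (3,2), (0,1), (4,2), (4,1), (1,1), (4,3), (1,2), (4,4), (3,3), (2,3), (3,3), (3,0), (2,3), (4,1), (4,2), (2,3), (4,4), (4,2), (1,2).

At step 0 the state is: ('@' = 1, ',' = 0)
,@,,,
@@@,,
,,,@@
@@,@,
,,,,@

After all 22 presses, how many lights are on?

10

t=0: ,@,,,
@@@,,
,,,@@
@@,@,
,,,,@
t=1: @,@,,
@,@,,
,,,@@
@@,@,
,,,,@
t=2: @,@,,
@,@,,
,,,@,
@@,,@
,,,,,
t=3: @,@,,
@,@,,
,,,@,
@@,,,
,,,@@
t=4: @,@,,
@,@,,
,,@@,
@,@@,
,,@@@
t=5: ,@,,,
@@@,,
,,@@,
@,@@,
,,@@@
t=6: ,@,,,
@@@,,
,,@@,
@,,@,
,@,,@
t=7: ,@,,,
@@@,,
,,@@,
@@,@,
@,@,@
t=8: ,,,,,
,,,,,
,@@@,
@@,@,
@,@,@
t=9: ,,,,,
,,,,,
,@@@,
@@,,,
@,,@,
t=10: ,,@,,
,@@@,
,@,@,
@@,,,
@,,@,
t=11: ,,@,,
,@@@,
,@,@,
@@,,@
@,,,@
t=12: ,,@,,
,@@@,
,@,,,
@@@@,
@,,@@
t=13: ,,@,,
,@@,,
,@@@@
@@@,,
@,,@@
t=14: ,,@,,
,@@,,
,@@,@
@@,@@
@,,,@
t=15: ,,@,,
,@@,,
@@@,@
,,,@@
,,,,@
t=16: ,,@,,
,@@@,
@@,@,
,,,,@
,,,,@
t=17: ,,@,,
,@@@,
@@,@,
,@,,@
@@@,@
t=18: ,,@,,
,@@@,
@@,@,
,@@,@
@,,@@
t=19: ,,@,,
,@@,,
@@@,@
,@@@@
@,,@@
t=20: ,,@,,
,@@,,
@@@,@
,@@@,
@,,,,
t=21: ,,@,,
,@@,,
@@@,@
,@,@,
@@@@,
t=22: ,,,,,
,,,@,
@@,,@
,@,@,
@@@@,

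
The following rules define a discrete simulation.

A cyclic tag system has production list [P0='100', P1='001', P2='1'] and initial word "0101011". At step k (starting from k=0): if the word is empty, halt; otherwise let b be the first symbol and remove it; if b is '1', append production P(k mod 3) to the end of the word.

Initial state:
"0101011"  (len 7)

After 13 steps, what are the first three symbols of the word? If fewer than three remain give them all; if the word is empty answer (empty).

k=0  "0101011"  (len 7)
k=1  "101011"  (len 6)
k=2  "01011001"  (len 8)
k=3  "1011001"  (len 7)
k=4  "011001100"  (len 9)
k=5  "11001100"  (len 8)
k=6  "10011001"  (len 8)
k=7  "0011001100"  (len 10)
k=8  "011001100"  (len 9)
k=9  "11001100"  (len 8)
k=10  "1001100100"  (len 10)
k=11  "001100100001"  (len 12)
k=12  "01100100001"  (len 11)
k=13  "1100100001"  (len 10)

110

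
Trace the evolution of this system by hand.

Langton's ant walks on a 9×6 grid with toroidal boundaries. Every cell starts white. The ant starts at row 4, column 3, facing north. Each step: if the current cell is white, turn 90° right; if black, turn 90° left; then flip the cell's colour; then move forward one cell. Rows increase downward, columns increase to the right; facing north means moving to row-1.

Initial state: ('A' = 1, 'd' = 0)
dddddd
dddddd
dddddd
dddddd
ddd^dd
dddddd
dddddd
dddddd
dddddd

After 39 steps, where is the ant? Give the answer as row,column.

7,3

step 0: dddddd
dddddd
dddddd
dddddd
ddd^dd
dddddd
dddddd
dddddd
dddddd
step 1: dddddd
dddddd
dddddd
dddddd
dddA>d
dddddd
dddddd
dddddd
dddddd
step 2: dddddd
dddddd
dddddd
dddddd
dddAAd
ddddvd
dddddd
dddddd
dddddd
step 3: dddddd
dddddd
dddddd
dddddd
dddAAd
ddd<Ad
dddddd
dddddd
dddddd
step 4: dddddd
dddddd
dddddd
dddddd
ddd^Ad
dddAAd
dddddd
dddddd
dddddd
step 5: dddddd
dddddd
dddddd
dddddd
dd<dAd
dddAAd
dddddd
dddddd
dddddd
step 6: dddddd
dddddd
dddddd
dd^ddd
ddAdAd
dddAAd
dddddd
dddddd
dddddd
step 7: dddddd
dddddd
dddddd
ddA>dd
ddAdAd
dddAAd
dddddd
dddddd
dddddd
step 8: dddddd
dddddd
dddddd
ddAAdd
ddAvAd
dddAAd
dddddd
dddddd
dddddd
step 9: dddddd
dddddd
dddddd
ddAAdd
dd<AAd
dddAAd
dddddd
dddddd
dddddd
step 10: dddddd
dddddd
dddddd
ddAAdd
dddAAd
ddvAAd
dddddd
dddddd
dddddd
step 11: dddddd
dddddd
dddddd
ddAAdd
dddAAd
d<AAAd
dddddd
dddddd
dddddd
step 12: dddddd
dddddd
dddddd
ddAAdd
d^dAAd
dAAAAd
dddddd
dddddd
dddddd
step 13: dddddd
dddddd
dddddd
ddAAdd
dA>AAd
dAAAAd
dddddd
dddddd
dddddd
step 14: dddddd
dddddd
dddddd
ddAAdd
dAAAAd
dAvAAd
dddddd
dddddd
dddddd
step 15: dddddd
dddddd
dddddd
ddAAdd
dAAAAd
dAd>Ad
dddddd
dddddd
dddddd
step 16: dddddd
dddddd
dddddd
ddAAdd
dAA^Ad
dAddAd
dddddd
dddddd
dddddd
step 17: dddddd
dddddd
dddddd
ddAAdd
dA<dAd
dAddAd
dddddd
dddddd
dddddd
step 18: dddddd
dddddd
dddddd
ddAAdd
dAddAd
dAvdAd
dddddd
dddddd
dddddd
step 19: dddddd
dddddd
dddddd
ddAAdd
dAddAd
d<AdAd
dddddd
dddddd
dddddd
step 20: dddddd
dddddd
dddddd
ddAAdd
dAddAd
ddAdAd
dvdddd
dddddd
dddddd
step 21: dddddd
dddddd
dddddd
ddAAdd
dAddAd
ddAdAd
<Adddd
dddddd
dddddd
step 22: dddddd
dddddd
dddddd
ddAAdd
dAddAd
^dAdAd
AAdddd
dddddd
dddddd
step 23: dddddd
dddddd
dddddd
ddAAdd
dAddAd
A>AdAd
AAdddd
dddddd
dddddd
step 24: dddddd
dddddd
dddddd
ddAAdd
dAddAd
AAAdAd
Avdddd
dddddd
dddddd
step 25: dddddd
dddddd
dddddd
ddAAdd
dAddAd
AAAdAd
Ad>ddd
dddddd
dddddd
step 26: dddddd
dddddd
dddddd
ddAAdd
dAddAd
AAAdAd
AdAddd
ddvddd
dddddd
step 27: dddddd
dddddd
dddddd
ddAAdd
dAddAd
AAAdAd
AdAddd
d<Addd
dddddd
step 28: dddddd
dddddd
dddddd
ddAAdd
dAddAd
AAAdAd
A^Addd
dAAddd
dddddd
step 29: dddddd
dddddd
dddddd
ddAAdd
dAddAd
AAAdAd
AA>ddd
dAAddd
dddddd
step 30: dddddd
dddddd
dddddd
ddAAdd
dAddAd
AA^dAd
AAdddd
dAAddd
dddddd
step 31: dddddd
dddddd
dddddd
ddAAdd
dAddAd
A<ddAd
AAdddd
dAAddd
dddddd
step 32: dddddd
dddddd
dddddd
ddAAdd
dAddAd
AdddAd
Avdddd
dAAddd
dddddd
step 33: dddddd
dddddd
dddddd
ddAAdd
dAddAd
AdddAd
Ad>ddd
dAAddd
dddddd
step 34: dddddd
dddddd
dddddd
ddAAdd
dAddAd
AdddAd
AdAddd
dAvddd
dddddd
step 35: dddddd
dddddd
dddddd
ddAAdd
dAddAd
AdddAd
AdAddd
dAd>dd
dddddd
step 36: dddddd
dddddd
dddddd
ddAAdd
dAddAd
AdddAd
AdAddd
dAdAdd
dddvdd
step 37: dddddd
dddddd
dddddd
ddAAdd
dAddAd
AdddAd
AdAddd
dAdAdd
dd<Add
step 38: dddddd
dddddd
dddddd
ddAAdd
dAddAd
AdddAd
AdAddd
dA^Add
ddAAdd
step 39: dddddd
dddddd
dddddd
ddAAdd
dAddAd
AdddAd
AdAddd
dAA>dd
ddAAdd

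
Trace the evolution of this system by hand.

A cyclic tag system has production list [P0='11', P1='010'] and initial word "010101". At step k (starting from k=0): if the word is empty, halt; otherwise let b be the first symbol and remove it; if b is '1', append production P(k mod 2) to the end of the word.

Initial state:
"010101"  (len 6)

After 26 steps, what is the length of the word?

15

gen 0: "010101"  (len 6)
gen 1: "10101"  (len 5)
gen 2: "0101010"  (len 7)
gen 3: "101010"  (len 6)
gen 4: "01010010"  (len 8)
gen 5: "1010010"  (len 7)
gen 6: "010010010"  (len 9)
gen 7: "10010010"  (len 8)
gen 8: "0010010010"  (len 10)
gen 9: "010010010"  (len 9)
gen 10: "10010010"  (len 8)
gen 11: "001001011"  (len 9)
gen 12: "01001011"  (len 8)
gen 13: "1001011"  (len 7)
gen 14: "001011010"  (len 9)
gen 15: "01011010"  (len 8)
gen 16: "1011010"  (len 7)
gen 17: "01101011"  (len 8)
gen 18: "1101011"  (len 7)
gen 19: "10101111"  (len 8)
gen 20: "0101111010"  (len 10)
gen 21: "101111010"  (len 9)
gen 22: "01111010010"  (len 11)
gen 23: "1111010010"  (len 10)
gen 24: "111010010010"  (len 12)
gen 25: "1101001001011"  (len 13)
gen 26: "101001001011010"  (len 15)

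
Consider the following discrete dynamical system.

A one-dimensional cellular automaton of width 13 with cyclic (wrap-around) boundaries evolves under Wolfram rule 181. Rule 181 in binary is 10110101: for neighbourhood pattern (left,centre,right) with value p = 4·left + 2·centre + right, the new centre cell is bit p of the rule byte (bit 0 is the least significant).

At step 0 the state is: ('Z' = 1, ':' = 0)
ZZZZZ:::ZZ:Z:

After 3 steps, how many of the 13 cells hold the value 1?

9

k=0  ZZZZZ:::ZZ:Z:
k=1  :ZZZ:ZZ:::ZZZ
k=2  Z:Z:Z::ZZ::Z:
k=3  ZZZZZZ:::Z:ZZ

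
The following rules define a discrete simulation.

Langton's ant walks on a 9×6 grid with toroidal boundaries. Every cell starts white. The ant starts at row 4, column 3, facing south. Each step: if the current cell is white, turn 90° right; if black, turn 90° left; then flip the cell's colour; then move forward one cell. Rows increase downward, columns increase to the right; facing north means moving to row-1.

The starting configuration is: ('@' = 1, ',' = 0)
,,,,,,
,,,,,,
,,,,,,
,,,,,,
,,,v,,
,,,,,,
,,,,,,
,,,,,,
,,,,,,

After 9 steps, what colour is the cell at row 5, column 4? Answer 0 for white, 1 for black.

[0] ,,,,,,
,,,,,,
,,,,,,
,,,,,,
,,,v,,
,,,,,,
,,,,,,
,,,,,,
,,,,,,
[1] ,,,,,,
,,,,,,
,,,,,,
,,,,,,
,,<@,,
,,,,,,
,,,,,,
,,,,,,
,,,,,,
[2] ,,,,,,
,,,,,,
,,,,,,
,,^,,,
,,@@,,
,,,,,,
,,,,,,
,,,,,,
,,,,,,
[3] ,,,,,,
,,,,,,
,,,,,,
,,@>,,
,,@@,,
,,,,,,
,,,,,,
,,,,,,
,,,,,,
[4] ,,,,,,
,,,,,,
,,,,,,
,,@@,,
,,@v,,
,,,,,,
,,,,,,
,,,,,,
,,,,,,
[5] ,,,,,,
,,,,,,
,,,,,,
,,@@,,
,,@,>,
,,,,,,
,,,,,,
,,,,,,
,,,,,,
[6] ,,,,,,
,,,,,,
,,,,,,
,,@@,,
,,@,@,
,,,,v,
,,,,,,
,,,,,,
,,,,,,
[7] ,,,,,,
,,,,,,
,,,,,,
,,@@,,
,,@,@,
,,,<@,
,,,,,,
,,,,,,
,,,,,,
[8] ,,,,,,
,,,,,,
,,,,,,
,,@@,,
,,@^@,
,,,@@,
,,,,,,
,,,,,,
,,,,,,
[9] ,,,,,,
,,,,,,
,,,,,,
,,@@,,
,,@@>,
,,,@@,
,,,,,,
,,,,,,
,,,,,,

1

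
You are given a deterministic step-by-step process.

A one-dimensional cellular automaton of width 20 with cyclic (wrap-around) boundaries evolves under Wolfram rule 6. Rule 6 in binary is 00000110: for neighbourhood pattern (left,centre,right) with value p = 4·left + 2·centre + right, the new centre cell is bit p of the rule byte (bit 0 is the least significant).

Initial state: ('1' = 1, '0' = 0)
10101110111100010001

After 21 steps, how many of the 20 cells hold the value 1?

k=0  10101110111100010001
k=1  00100000000000110010
k=2  01100000000001000110
k=3  10000000000011001000
k=4  10000000000100011001
k=5  00000000001100100010
k=6  00000000010001100110
k=7  00000000110010001000
k=8  00000001000110011000
k=9  00000011001000100000
k=10  00000100011001100000
k=11  00001100100010000000
k=12  00010001100110000000
k=13  00110010001000000000
k=14  01000110011000000000
k=15  11001000100000000000
k=16  00011001100000000001
k=17  00100010000000000011
k=18  01100110000000000100
k=19  10001000000000001100
k=20  10011000000000010001
k=21  00100000000000110010

4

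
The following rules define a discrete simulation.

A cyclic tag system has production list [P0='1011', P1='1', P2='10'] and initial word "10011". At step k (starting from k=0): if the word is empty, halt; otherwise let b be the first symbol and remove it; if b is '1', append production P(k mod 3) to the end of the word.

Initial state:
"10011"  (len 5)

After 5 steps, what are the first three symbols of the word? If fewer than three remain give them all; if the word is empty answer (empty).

101

t=0: "10011"  (len 5)
t=1: "00111011"  (len 8)
t=2: "0111011"  (len 7)
t=3: "111011"  (len 6)
t=4: "110111011"  (len 9)
t=5: "101110111"  (len 9)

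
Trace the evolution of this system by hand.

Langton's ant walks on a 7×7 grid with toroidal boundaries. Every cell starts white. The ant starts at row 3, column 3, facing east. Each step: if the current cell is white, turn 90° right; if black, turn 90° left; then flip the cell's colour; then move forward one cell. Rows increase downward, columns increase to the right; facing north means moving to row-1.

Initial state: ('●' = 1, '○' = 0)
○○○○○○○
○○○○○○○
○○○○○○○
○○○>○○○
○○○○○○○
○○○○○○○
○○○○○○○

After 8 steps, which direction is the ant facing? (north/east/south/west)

west

k=0  ○○○○○○○
○○○○○○○
○○○○○○○
○○○>○○○
○○○○○○○
○○○○○○○
○○○○○○○
k=1  ○○○○○○○
○○○○○○○
○○○○○○○
○○○●○○○
○○○v○○○
○○○○○○○
○○○○○○○
k=2  ○○○○○○○
○○○○○○○
○○○○○○○
○○○●○○○
○○<●○○○
○○○○○○○
○○○○○○○
k=3  ○○○○○○○
○○○○○○○
○○○○○○○
○○^●○○○
○○●●○○○
○○○○○○○
○○○○○○○
k=4  ○○○○○○○
○○○○○○○
○○○○○○○
○○●>○○○
○○●●○○○
○○○○○○○
○○○○○○○
k=5  ○○○○○○○
○○○○○○○
○○○^○○○
○○●○○○○
○○●●○○○
○○○○○○○
○○○○○○○
k=6  ○○○○○○○
○○○○○○○
○○○●>○○
○○●○○○○
○○●●○○○
○○○○○○○
○○○○○○○
k=7  ○○○○○○○
○○○○○○○
○○○●●○○
○○●○v○○
○○●●○○○
○○○○○○○
○○○○○○○
k=8  ○○○○○○○
○○○○○○○
○○○●●○○
○○●<●○○
○○●●○○○
○○○○○○○
○○○○○○○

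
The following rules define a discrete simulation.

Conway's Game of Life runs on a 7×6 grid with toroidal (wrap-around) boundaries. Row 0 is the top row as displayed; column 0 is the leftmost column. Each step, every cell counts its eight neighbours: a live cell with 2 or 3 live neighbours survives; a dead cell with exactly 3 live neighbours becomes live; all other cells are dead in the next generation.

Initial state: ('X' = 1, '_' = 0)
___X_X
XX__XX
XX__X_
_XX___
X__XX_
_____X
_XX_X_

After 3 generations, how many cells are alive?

2

[0] ___X_X
XX__XX
XX__X_
_XX___
X__XX_
_____X
_XX_X_
[1] ___X__
_XXX__
___XX_
__X_X_
XXXXXX
XXX__X
X_XXXX
[2] X____X
______
_X__X_
X_____
______
______
______
[3] ______
X____X
______
______
______
______
______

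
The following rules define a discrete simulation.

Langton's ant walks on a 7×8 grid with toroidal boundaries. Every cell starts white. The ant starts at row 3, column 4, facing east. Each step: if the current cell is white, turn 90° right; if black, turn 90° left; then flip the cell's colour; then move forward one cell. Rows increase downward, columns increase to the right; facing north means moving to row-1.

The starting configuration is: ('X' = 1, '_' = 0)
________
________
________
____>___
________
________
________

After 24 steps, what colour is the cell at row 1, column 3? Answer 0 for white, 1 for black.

[0] ________
________
________
____>___
________
________
________
[1] ________
________
________
____X___
____v___
________
________
[2] ________
________
________
____X___
___<X___
________
________
[3] ________
________
________
___^X___
___XX___
________
________
[4] ________
________
________
___X>___
___XX___
________
________
[5] ________
________
____^___
___X____
___XX___
________
________
[6] ________
________
____X>__
___X____
___XX___
________
________
[7] ________
________
____XX__
___X_v__
___XX___
________
________
[8] ________
________
____XX__
___X<X__
___XX___
________
________
[9] ________
________
____^X__
___XXX__
___XX___
________
________
[10] ________
________
___<_X__
___XXX__
___XX___
________
________
[11] ________
___^____
___X_X__
___XXX__
___XX___
________
________
[12] ________
___X>___
___X_X__
___XXX__
___XX___
________
________
[13] ________
___XX___
___XvX__
___XXX__
___XX___
________
________
[14] ________
___XX___
___<XX__
___XXX__
___XX___
________
________
[15] ________
___XX___
____XX__
___vXX__
___XX___
________
________
[16] ________
___XX___
____XX__
____>X__
___XX___
________
________
[17] ________
___XX___
____^X__
_____X__
___XX___
________
________
[18] ________
___XX___
___<_X__
_____X__
___XX___
________
________
[19] ________
___^X___
___X_X__
_____X__
___XX___
________
________
[20] ________
__<_X___
___X_X__
_____X__
___XX___
________
________
[21] __^_____
__X_X___
___X_X__
_____X__
___XX___
________
________
[22] __X>____
__X_X___
___X_X__
_____X__
___XX___
________
________
[23] __XX____
__XvX___
___X_X__
_____X__
___XX___
________
________
[24] __XX____
__<XX___
___X_X__
_____X__
___XX___
________
________

1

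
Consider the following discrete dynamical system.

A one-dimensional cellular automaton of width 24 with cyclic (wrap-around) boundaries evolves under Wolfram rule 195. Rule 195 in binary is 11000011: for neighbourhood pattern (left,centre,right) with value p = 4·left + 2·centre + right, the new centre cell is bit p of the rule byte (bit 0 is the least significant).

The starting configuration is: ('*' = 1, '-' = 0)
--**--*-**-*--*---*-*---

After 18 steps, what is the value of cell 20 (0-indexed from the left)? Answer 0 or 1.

gen 0: --**--*-**-*--*---*-*---
gen 1: **-*-*---*---*--**----**
gen 2: **-----**--**--*-*-***-*
gen 3: **-****-*-*-*-*-----**--
gen 4: -*--***---------****-*-*
gen 5: ---*-**-********-***----
gen 6: ***---*--*******--**-***
gen 7: ***-**--*-******-*-*--**
gen 8: ***--*-*---*****-----*-*
gen 9: ***-*----**-****-****---
gen 10: -**---***-*--***--***-**
gen 11: --*-**-**---*-**-*-**--*
gen 12: -*---*--*-**---*----*-*-
gen 13: *--**--*---*-**--***----
gen 14: --*-*-*--**---*-*-**-***
gen 15: -*------*-*-**-----*--**
gen 16: ---*****-----*-****--*-*
gen 17: -**-****-****---***-*---
gen 18: *-*--***--***-**-**---**

0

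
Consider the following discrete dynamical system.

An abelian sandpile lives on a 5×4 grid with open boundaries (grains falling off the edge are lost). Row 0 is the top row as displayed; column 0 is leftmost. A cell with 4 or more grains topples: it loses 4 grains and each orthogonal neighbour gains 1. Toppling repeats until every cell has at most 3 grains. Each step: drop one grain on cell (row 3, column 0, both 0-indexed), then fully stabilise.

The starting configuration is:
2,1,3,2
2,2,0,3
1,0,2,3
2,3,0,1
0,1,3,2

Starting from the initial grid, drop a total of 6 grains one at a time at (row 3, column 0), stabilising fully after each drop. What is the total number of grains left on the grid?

k=0  2,1,3,2
2,2,0,3
1,0,2,3
2,3,0,1
0,1,3,2
k=1  2,1,3,2
2,2,0,3
1,0,2,3
3,3,0,1
0,1,3,2
k=2  2,1,3,2
2,2,0,3
2,1,2,3
1,0,1,1
1,2,3,2
k=3  2,1,3,2
2,2,0,3
2,1,2,3
2,0,1,1
1,2,3,2
k=4  2,1,3,2
2,2,0,3
2,1,2,3
3,0,1,1
1,2,3,2
k=5  2,1,3,2
2,2,0,3
3,1,2,3
0,1,1,1
2,2,3,2
k=6  2,1,3,2
2,2,0,3
3,1,2,3
1,1,1,1
2,2,3,2

37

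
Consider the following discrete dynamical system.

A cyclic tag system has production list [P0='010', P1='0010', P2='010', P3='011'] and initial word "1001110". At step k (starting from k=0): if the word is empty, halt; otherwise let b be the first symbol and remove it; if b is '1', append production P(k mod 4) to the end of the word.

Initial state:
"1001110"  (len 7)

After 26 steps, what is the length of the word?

k=0  "1001110"  (len 7)
k=1  "001110010"  (len 9)
k=2  "01110010"  (len 8)
k=3  "1110010"  (len 7)
k=4  "110010011"  (len 9)
k=5  "10010011010"  (len 11)
k=6  "00100110100010"  (len 14)
k=7  "0100110100010"  (len 13)
k=8  "100110100010"  (len 12)
k=9  "00110100010010"  (len 14)
k=10  "0110100010010"  (len 13)
k=11  "110100010010"  (len 12)
k=12  "10100010010011"  (len 14)
k=13  "0100010010011010"  (len 16)
k=14  "100010010011010"  (len 15)
k=15  "00010010011010010"  (len 17)
k=16  "0010010011010010"  (len 16)
k=17  "010010011010010"  (len 15)
k=18  "10010011010010"  (len 14)
k=19  "0010011010010010"  (len 16)
k=20  "010011010010010"  (len 15)
k=21  "10011010010010"  (len 14)
k=22  "00110100100100010"  (len 17)
k=23  "0110100100100010"  (len 16)
k=24  "110100100100010"  (len 15)
k=25  "10100100100010010"  (len 17)
k=26  "01001001000100100010"  (len 20)

20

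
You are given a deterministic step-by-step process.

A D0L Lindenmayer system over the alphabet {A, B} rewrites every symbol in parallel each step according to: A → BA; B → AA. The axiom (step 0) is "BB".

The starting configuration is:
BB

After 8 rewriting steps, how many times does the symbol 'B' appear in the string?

172

0) BB
1) AAAA
2) BABABABA
3) AABAAABAAABAAABA
4) BABAAABABABAAABABABAAABABABAAABA
5) AABAAABABABAAABAAABAAABABABAAABAAABAAABABABAAABAAABAAABABABAAABA
6) BABAAABABABAAABAAABAAABABABAAABABABAAABABABAAABAAABAAABABA…BABABAAABAAABAAABABABAAABABABAAABABABAAABAAABAAABABABAAABA  (len 128)
7) AABAAABABABAAABAAABAAABABABAAABABABAAABABABAAABAAABAAABABA…BABABAAABAAABAAABABABAAABABABAAABABABAAABAAABAAABABABAAABA  (len 256)
8) BABAAABABABAAABAAABAAABABABAAABABABAAABABABAAABAAABAAABABA…BABABAAABAAABAAABABABAAABABABAAABABABAAABAAABAAABABABAAABA  (len 512)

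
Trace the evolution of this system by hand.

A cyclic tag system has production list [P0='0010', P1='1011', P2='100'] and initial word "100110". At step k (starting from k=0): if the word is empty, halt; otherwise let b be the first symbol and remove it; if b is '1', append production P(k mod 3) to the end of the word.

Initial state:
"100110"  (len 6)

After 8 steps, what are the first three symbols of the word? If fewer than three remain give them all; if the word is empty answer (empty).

100

0) "100110"  (len 6)
1) "001100010"  (len 9)
2) "01100010"  (len 8)
3) "1100010"  (len 7)
4) "1000100010"  (len 10)
5) "0001000101011"  (len 13)
6) "001000101011"  (len 12)
7) "01000101011"  (len 11)
8) "1000101011"  (len 10)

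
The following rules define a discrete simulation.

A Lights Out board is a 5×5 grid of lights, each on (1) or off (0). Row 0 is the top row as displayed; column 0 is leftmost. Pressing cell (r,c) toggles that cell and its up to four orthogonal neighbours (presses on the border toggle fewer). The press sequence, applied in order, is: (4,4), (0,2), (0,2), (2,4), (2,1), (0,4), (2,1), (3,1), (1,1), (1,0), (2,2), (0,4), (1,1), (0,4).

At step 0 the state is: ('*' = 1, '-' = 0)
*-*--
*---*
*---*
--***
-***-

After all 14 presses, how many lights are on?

step 0: *-*--
*---*
*---*
--***
-***-
step 1: *-*--
*---*
*---*
--**-
-**-*
step 2: **-*-
*-*-*
*---*
--**-
-**-*
step 3: *-*--
*---*
*---*
--**-
-**-*
step 4: *-*--
*----
*--*-
--***
-**-*
step 5: *-*--
**---
-***-
-****
-**-*
step 6: *-***
**--*
-***-
-****
-**-*
step 7: *-***
*---*
*--*-
--***
-**-*
step 8: *-***
*---*
**-*-
**-**
--*-*
step 9: *****
-**-*
*--*-
**-**
--*-*
step 10: -****
*-*-*
---*-
**-**
--*-*
step 11: -****
*---*
-**--
*****
--*-*
step 12: -**--
*----
-**--
*****
--*-*
step 13: --*--
-**--
--*--
*****
--*-*
step 14: --***
-**-*
--*--
*****
--*-*

14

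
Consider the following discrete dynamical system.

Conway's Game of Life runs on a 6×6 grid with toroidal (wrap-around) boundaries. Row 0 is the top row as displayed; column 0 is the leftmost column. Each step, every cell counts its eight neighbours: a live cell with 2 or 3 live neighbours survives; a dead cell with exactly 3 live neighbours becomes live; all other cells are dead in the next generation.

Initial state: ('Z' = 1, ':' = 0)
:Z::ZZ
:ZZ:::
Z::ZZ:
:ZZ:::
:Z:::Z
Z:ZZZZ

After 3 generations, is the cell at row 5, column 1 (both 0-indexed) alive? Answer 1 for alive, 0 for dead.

1

t=0: :Z::ZZ
:ZZ:::
Z::ZZ:
:ZZ:::
:Z:::Z
Z:ZZZZ
t=1: ::::::
:ZZ:::
Z::Z::
:ZZZZZ
:::::Z
::ZZ::
t=2: :Z:Z::
:ZZ:::
Z::::Z
:ZZZ:Z
ZZ:::Z
::::::
t=3: :Z::::
:ZZ:::
:::ZZZ
::Z:::
:Z::ZZ
:ZZ:::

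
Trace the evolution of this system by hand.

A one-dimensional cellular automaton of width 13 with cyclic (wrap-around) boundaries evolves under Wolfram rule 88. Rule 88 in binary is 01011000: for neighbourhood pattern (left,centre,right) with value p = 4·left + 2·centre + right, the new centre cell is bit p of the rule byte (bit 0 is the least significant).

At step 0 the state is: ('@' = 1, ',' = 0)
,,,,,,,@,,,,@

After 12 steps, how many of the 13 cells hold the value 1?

2

k=0  ,,,,,,,@,,,,@
k=1  @,,,,,,,@,,,,
k=2  ,@,,,,,,,@,,,
k=3  ,,@,,,,,,,@,,
k=4  ,,,@,,,,,,,@,
k=5  ,,,,@,,,,,,,@
k=6  @,,,,@,,,,,,,
k=7  ,@,,,,@,,,,,,
k=8  ,,@,,,,@,,,,,
k=9  ,,,@,,,,@,,,,
k=10  ,,,,@,,,,@,,,
k=11  ,,,,,@,,,,@,,
k=12  ,,,,,,@,,,,@,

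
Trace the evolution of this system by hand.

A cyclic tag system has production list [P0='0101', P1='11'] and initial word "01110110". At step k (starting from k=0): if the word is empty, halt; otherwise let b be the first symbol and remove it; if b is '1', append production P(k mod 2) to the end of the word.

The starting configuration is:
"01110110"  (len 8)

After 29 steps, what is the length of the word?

33

0) "01110110"  (len 8)
1) "1110110"  (len 7)
2) "11011011"  (len 8)
3) "10110110101"  (len 11)
4) "011011010111"  (len 12)
5) "11011010111"  (len 11)
6) "101101011111"  (len 12)
7) "011010111110101"  (len 15)
8) "11010111110101"  (len 14)
9) "10101111101010101"  (len 17)
10) "010111110101010111"  (len 18)
11) "10111110101010111"  (len 17)
12) "011111010101011111"  (len 18)
13) "11111010101011111"  (len 17)
14) "111101010101111111"  (len 18)
15) "111010101011111110101"  (len 21)
16) "1101010101111111010111"  (len 22)
17) "1010101011111110101110101"  (len 25)
18) "01010101111111010111010111"  (len 26)
19) "1010101111111010111010111"  (len 25)
20) "01010111111101011101011111"  (len 26)
21) "1010111111101011101011111"  (len 25)
22) "01011111110101110101111111"  (len 26)
23) "1011111110101110101111111"  (len 25)
24) "01111111010111010111111111"  (len 26)
25) "1111111010111010111111111"  (len 25)
26) "11111101011101011111111111"  (len 26)
27) "11111010111010111111111110101"  (len 29)
28) "111101011101011111111111010111"  (len 30)
29) "111010111010111111111110101110101"  (len 33)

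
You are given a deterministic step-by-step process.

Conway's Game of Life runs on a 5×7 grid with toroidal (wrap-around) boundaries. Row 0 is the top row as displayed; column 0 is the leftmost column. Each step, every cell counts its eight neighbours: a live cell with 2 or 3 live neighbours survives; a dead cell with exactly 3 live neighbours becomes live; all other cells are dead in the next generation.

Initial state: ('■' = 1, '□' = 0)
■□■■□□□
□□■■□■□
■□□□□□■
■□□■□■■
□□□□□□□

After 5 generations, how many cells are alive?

k=0  ■□■■□□□
□□■■□■□
■□□□□□■
■□□■□■■
□□□□□□□
k=1  □■■■■□□
■□■■■□□
■■■■□□□
■□□□□■□
■■■■■□□
k=2  □□□□□■□
■□□□□□□
■□□□□□□
□□□□□□□
■□□□□■■
k=3  ■□□□□■□
□□□□□□■
□□□□□□□
■□□□□□□
□□□□□■■
k=4  ■□□□□■□
□□□□□□■
□□□□□□□
□□□□□□■
■□□□□■□
k=5  ■□□□□■□
□□□□□□■
□□□□□□□
□□□□□□■
■□□□□■□

6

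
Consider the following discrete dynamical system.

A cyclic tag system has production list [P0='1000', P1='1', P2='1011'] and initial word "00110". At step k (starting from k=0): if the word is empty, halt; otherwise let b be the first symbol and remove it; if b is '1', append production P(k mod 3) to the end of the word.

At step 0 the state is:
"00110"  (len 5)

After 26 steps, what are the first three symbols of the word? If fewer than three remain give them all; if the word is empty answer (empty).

110

[0] "00110"  (len 5)
[1] "0110"  (len 4)
[2] "110"  (len 3)
[3] "101011"  (len 6)
[4] "010111000"  (len 9)
[5] "10111000"  (len 8)
[6] "01110001011"  (len 11)
[7] "1110001011"  (len 10)
[8] "1100010111"  (len 10)
[9] "1000101111011"  (len 13)
[10] "0001011110111000"  (len 16)
[11] "001011110111000"  (len 15)
[12] "01011110111000"  (len 14)
[13] "1011110111000"  (len 13)
[14] "0111101110001"  (len 13)
[15] "111101110001"  (len 12)
[16] "111011100011000"  (len 15)
[17] "110111000110001"  (len 15)
[18] "101110001100011011"  (len 18)
[19] "011100011000110111000"  (len 21)
[20] "11100011000110111000"  (len 20)
[21] "11000110001101110001011"  (len 23)
[22] "10001100011011100010111000"  (len 26)
[23] "00011000110111000101110001"  (len 26)
[24] "0011000110111000101110001"  (len 25)
[25] "011000110111000101110001"  (len 24)
[26] "11000110111000101110001"  (len 23)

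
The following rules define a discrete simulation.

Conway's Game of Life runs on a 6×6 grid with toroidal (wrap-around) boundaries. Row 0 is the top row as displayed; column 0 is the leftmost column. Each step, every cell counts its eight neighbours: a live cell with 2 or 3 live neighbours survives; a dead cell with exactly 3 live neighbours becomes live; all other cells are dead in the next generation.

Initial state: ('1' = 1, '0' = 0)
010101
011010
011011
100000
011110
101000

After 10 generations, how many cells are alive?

10

t=0: 010101
011010
011011
100000
011110
101000
t=1: 000111
000000
001011
100000
101101
100001
t=2: 100011
000000
000001
101000
000010
011000
t=3: 110001
100010
000000
000001
001100
110110
t=4: 001100
110000
000001
000000
111101
000110
t=5: 011110
111000
100000
011011
111101
100001
t=6: 000110
100001
000100
000010
000100
000000
t=7: 000011
000101
000011
000110
000000
000110
t=8: 000001
100100
000001
000111
000000
000111
t=9: 100101
100011
100101
000011
000000
000011
t=10: 000100
010100
000100
100011
000000
100011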